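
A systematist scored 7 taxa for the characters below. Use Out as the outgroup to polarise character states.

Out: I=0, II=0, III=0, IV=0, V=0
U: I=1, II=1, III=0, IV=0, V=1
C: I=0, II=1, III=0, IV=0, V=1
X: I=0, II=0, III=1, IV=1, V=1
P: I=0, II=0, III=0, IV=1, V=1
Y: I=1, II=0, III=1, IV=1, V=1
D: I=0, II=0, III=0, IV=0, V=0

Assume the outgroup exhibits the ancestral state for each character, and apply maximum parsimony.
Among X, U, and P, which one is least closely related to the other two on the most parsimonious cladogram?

U

The outgroup has state '0' for every character, so '1' is the derived state throughout.
I groups U and Y, which is incompatible with the clades supported by the remaining characters; treating it as convergent (homoplasy) costs fewer steps than any alternative tree.
II (derived state '1') is shared by C and U — a synapomorphy uniting that clade.
Only X and Y show the derived state '1' for III, supporting them as a clade.
IV (derived state '1') is shared by P, X, and Y — a synapomorphy uniting that clade.
V (derived state '1') is shared by C, P, U, X, and Y — a synapomorphy uniting that clade.
Most parsimonious ingroup topology: (((U,C),((X,Y),P)),D).
X and P share a more recent common ancestor with each other than either does with U, so U is the least closely related of the three.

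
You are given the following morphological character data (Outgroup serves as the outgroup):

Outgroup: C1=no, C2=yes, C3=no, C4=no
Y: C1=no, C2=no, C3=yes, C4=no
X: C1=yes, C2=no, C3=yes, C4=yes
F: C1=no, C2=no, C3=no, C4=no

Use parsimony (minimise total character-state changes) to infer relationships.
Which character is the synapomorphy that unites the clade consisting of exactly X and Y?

C3

Character polarity is set by the outgroup: the derived state is whichever differs from the outgroup's state, so for C2 the derived state is 'no', and for the remaining characters it is 'yes'.
C1: derived state 'yes' in X only — an autapomorphy, so it tells us nothing about relationships among taxa.
All ingroup taxa share the derived state 'no' for C2; it defines the ingroup but does not resolve relationships within it.
Only X and Y show the derived state 'yes' for C3, supporting them as a clade.
C4 (derived state 'yes') is unique to X (autapomorphy; uninformative for grouping).
Most parsimonious ingroup topology: ((Y,X),F).
The clade {X, Y} is supported by C3: its derived state 'yes' occurs in exactly those taxa and in no other taxon (including the outgroup).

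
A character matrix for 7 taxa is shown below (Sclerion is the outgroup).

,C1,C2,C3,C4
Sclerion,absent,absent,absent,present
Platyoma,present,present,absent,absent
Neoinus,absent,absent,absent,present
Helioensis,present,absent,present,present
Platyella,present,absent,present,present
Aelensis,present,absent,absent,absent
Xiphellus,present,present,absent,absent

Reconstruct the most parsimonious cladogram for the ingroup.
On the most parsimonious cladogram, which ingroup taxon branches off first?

Character polarity is set by the outgroup: the derived state is whichever differs from the outgroup's state, so for C4 the derived state is 'absent', and for the remaining characters it is 'present'.
C1 (derived state 'present') is shared by Aelensis, Helioensis, Platyella, Platyoma, and Xiphellus — a synapomorphy uniting that clade.
C2: derived state 'present' in Platyoma and Xiphellus only — synapomorphy for {Platyoma, Xiphellus}.
Only Helioensis and Platyella show the derived state 'present' for C3, supporting them as a clade.
Only Aelensis, Platyoma, and Xiphellus show the derived state 'absent' for C4, supporting them as a clade.
Most parsimonious ingroup topology: ((((Platyoma,Xiphellus),Aelensis),(Helioensis,Platyella)),Neoinus).
Neoinus is sister to the clade containing all other ingroup taxa, so it is the earliest-diverging (most basal) ingroup lineage.

Neoinus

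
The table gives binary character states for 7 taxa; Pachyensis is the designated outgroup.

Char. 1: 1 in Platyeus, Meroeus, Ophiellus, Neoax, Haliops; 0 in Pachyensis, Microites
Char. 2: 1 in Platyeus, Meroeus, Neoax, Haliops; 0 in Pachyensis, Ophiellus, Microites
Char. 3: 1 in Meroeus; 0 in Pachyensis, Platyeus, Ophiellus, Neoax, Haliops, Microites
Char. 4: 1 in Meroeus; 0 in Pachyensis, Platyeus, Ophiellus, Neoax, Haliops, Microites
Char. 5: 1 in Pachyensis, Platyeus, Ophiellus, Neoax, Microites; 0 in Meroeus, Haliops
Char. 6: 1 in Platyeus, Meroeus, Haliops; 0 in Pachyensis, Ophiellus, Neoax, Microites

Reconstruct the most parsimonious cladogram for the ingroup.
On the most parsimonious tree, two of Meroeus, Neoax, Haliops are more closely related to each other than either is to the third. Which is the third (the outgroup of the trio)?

Character polarity is set by the outgroup: the derived state is whichever differs from the outgroup's state, so for Char. 5 the derived state is '0', and for the remaining characters it is '1'.
Char. 1: derived state '1' in Haliops, Meroeus, Neoax, Ophiellus, and Platyeus only — synapomorphy for {Haliops, Meroeus, Neoax, Ophiellus, Platyeus}.
Char. 2: derived state '1' in Haliops, Meroeus, Neoax, and Platyeus only — synapomorphy for {Haliops, Meroeus, Neoax, Platyeus}.
Char. 3: derived state '1' in Meroeus only — an autapomorphy, so it tells us nothing about relationships among taxa.
Char. 4: derived state '1' in Meroeus only — an autapomorphy, so it tells us nothing about relationships among taxa.
Char. 5: derived state '0' in Haliops and Meroeus only — synapomorphy for {Haliops, Meroeus}.
Only Haliops, Meroeus, and Platyeus show the derived state '1' for Char. 6, supporting them as a clade.
Most parsimonious ingroup topology: ((((Platyeus,(Meroeus,Haliops)),Neoax),Ophiellus),Microites).
Haliops and Meroeus share a more recent common ancestor with each other than either does with Neoax, so Neoax is the least closely related of the three.

Neoax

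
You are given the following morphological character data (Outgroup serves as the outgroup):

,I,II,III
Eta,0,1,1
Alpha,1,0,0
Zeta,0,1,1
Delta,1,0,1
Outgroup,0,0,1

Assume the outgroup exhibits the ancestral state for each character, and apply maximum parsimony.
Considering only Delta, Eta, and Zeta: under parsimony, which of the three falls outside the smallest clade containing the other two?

Character polarity is set by the outgroup: the derived state is whichever differs from the outgroup's state, so for III the derived state is '0', and for the remaining characters it is '1'.
I: derived state '1' in Alpha and Delta only — synapomorphy for {Alpha, Delta}.
II (derived state '1') is shared by Eta and Zeta — a synapomorphy uniting that clade.
III: derived state '0' in Alpha only — an autapomorphy, so it tells us nothing about relationships among taxa.
Most parsimonious ingroup topology: ((Zeta,Eta),(Delta,Alpha)).
Zeta and Eta share a more recent common ancestor with each other than either does with Delta, so Delta is the least closely related of the three.

Delta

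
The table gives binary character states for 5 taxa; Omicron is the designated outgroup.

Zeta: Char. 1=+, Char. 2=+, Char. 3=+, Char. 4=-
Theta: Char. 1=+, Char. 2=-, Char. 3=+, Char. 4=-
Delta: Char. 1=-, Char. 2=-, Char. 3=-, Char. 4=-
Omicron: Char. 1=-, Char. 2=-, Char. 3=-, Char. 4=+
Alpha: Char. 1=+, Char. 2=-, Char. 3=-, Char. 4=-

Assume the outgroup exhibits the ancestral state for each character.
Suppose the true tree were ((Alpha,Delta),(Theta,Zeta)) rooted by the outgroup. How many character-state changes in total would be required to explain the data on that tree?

Map each character onto ((Alpha,Delta),(Theta,Zeta)) (rooted by Omicron) and count the minimum state changes it requires (Fitch parsimony):
Char. 1: 2; Char. 2: 1; Char. 3: 1; Char. 4: 1.
Total tree length = 5.

5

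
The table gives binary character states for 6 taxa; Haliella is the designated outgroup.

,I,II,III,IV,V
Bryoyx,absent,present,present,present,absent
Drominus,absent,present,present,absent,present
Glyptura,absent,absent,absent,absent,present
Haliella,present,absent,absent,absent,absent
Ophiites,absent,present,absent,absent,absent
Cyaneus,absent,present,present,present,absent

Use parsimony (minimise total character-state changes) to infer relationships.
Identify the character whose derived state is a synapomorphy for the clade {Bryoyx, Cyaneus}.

Character polarity is set by the outgroup: the derived state is whichever differs from the outgroup's state, so for I the derived state is 'absent', and for the remaining characters it is 'present'.
All ingroup taxa share the derived state 'absent' for I; it defines the ingroup but does not resolve relationships within it.
II: derived state 'present' in Bryoyx, Cyaneus, Drominus, and Ophiites only — synapomorphy for {Bryoyx, Cyaneus, Drominus, Ophiites}.
III: derived state 'present' in Bryoyx, Cyaneus, and Drominus only — synapomorphy for {Bryoyx, Cyaneus, Drominus}.
Only Bryoyx and Cyaneus show the derived state 'present' for IV, supporting them as a clade.
V (state 'present') occurs in Drominus and Glyptura but conflicts with the nesting implied by the other characters — most parsimoniously interpreted as homoplasy.
Most parsimonious ingroup topology: (Glyptura,((Drominus,(Cyaneus,Bryoyx)),Ophiites)).
The clade {Bryoyx, Cyaneus} is supported by IV: its derived state 'present' occurs in exactly those taxa and in no other taxon (including the outgroup).

IV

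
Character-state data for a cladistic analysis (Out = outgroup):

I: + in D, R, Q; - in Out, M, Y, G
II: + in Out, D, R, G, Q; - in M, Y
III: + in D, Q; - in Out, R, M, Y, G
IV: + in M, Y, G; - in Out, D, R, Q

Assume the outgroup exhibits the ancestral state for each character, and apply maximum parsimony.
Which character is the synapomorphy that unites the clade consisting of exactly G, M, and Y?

Character polarity is set by the outgroup: the derived state is whichever differs from the outgroup's state, so for II the derived state is '-', and for the remaining characters it is '+'.
Only D, Q, and R show the derived state '+' for I, supporting them as a clade.
Only M and Y show the derived state '-' for II, supporting them as a clade.
Only D and Q show the derived state '+' for III, supporting them as a clade.
IV: derived state '+' in G, M, and Y only — synapomorphy for {G, M, Y}.
Most parsimonious ingroup topology: (((D,Q),R),((M,Y),G)).
The clade {G, M, Y} is supported by IV: its derived state '+' occurs in exactly those taxa and in no other taxon (including the outgroup).

IV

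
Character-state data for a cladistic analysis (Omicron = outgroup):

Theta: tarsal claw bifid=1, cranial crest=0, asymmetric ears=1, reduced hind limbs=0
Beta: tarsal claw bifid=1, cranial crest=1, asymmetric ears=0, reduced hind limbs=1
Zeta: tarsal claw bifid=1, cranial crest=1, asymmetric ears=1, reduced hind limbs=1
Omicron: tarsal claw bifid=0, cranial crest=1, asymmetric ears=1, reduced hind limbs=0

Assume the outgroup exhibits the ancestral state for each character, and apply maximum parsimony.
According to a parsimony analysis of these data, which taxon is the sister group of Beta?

Zeta

Character polarity is set by the outgroup: the derived state is whichever differs from the outgroup's state, so for cranial crest, asymmetric ears the derived state is '0', and for the remaining characters it is '1'.
All ingroup taxa share the derived state '1' for tarsal claw bifid; it defines the ingroup but does not resolve relationships within it.
cranial crest: derived state '0' in Theta only — an autapomorphy, so it tells us nothing about relationships among taxa.
asymmetric ears (derived state '0') is unique to Beta (autapomorphy; uninformative for grouping).
reduced hind limbs: derived state '1' in Beta and Zeta only — synapomorphy for {Beta, Zeta}.
Most parsimonious ingroup topology: ((Zeta,Beta),Theta).
Beta and Zeta form a cherry on this tree, so they are sister taxa.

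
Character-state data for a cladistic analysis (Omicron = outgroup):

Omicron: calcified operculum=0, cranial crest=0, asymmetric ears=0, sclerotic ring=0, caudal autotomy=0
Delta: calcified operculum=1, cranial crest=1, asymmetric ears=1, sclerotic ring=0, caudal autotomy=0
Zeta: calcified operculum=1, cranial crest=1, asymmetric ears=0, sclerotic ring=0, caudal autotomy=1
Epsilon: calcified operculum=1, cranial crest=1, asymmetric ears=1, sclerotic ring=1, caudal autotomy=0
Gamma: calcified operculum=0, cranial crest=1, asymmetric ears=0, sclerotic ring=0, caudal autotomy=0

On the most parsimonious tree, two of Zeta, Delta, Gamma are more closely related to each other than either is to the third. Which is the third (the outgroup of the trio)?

Gamma

The outgroup has state '0' for every character, so '1' is the derived state throughout.
Only Delta, Epsilon, and Zeta show the derived state '1' for calcified operculum, supporting them as a clade.
All ingroup taxa share the derived state '1' for cranial crest; it defines the ingroup but does not resolve relationships within it.
Only Delta and Epsilon show the derived state '1' for asymmetric ears, supporting them as a clade.
sclerotic ring: derived state '1' in Epsilon only — an autapomorphy, so it tells us nothing about relationships among taxa.
caudal autotomy (derived state '1') is unique to Zeta (autapomorphy; uninformative for grouping).
Most parsimonious ingroup topology: (((Delta,Epsilon),Zeta),Gamma).
Zeta and Delta share a more recent common ancestor with each other than either does with Gamma, so Gamma is the least closely related of the three.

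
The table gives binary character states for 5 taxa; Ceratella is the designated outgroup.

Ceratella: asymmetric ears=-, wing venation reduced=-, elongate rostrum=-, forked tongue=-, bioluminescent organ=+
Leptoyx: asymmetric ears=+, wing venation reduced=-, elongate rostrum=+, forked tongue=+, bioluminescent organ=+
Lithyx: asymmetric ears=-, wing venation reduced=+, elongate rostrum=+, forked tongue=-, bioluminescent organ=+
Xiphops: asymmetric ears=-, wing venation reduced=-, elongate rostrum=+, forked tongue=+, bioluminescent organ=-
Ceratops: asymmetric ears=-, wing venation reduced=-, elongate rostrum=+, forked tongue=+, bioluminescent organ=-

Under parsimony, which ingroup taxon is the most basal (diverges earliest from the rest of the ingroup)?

Lithyx

Character polarity is set by the outgroup: the derived state is whichever differs from the outgroup's state, so for bioluminescent organ the derived state is '-', and for the remaining characters it is '+'.
asymmetric ears: derived state '+' in Leptoyx only — an autapomorphy, so it tells us nothing about relationships among taxa.
wing venation reduced: derived state '+' in Lithyx only — an autapomorphy, so it tells us nothing about relationships among taxa.
All ingroup taxa share the derived state '+' for elongate rostrum; it defines the ingroup but does not resolve relationships within it.
Only Ceratops, Leptoyx, and Xiphops show the derived state '+' for forked tongue, supporting them as a clade.
bioluminescent organ (derived state '-') is shared by Ceratops and Xiphops — a synapomorphy uniting that clade.
Most parsimonious ingroup topology: ((Leptoyx,(Xiphops,Ceratops)),Lithyx).
Lithyx is sister to the clade containing all other ingroup taxa, so it is the earliest-diverging (most basal) ingroup lineage.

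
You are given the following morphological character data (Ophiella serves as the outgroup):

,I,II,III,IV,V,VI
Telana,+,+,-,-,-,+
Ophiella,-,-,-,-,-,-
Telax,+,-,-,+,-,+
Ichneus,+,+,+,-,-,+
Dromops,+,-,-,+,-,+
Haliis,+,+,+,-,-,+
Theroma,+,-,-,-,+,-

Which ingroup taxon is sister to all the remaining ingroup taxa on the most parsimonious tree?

The outgroup has state '-' for every character, so '+' is the derived state throughout.
All ingroup taxa share the derived state '+' for I; it defines the ingroup but does not resolve relationships within it.
Only Haliis, Ichneus, and Telana show the derived state '+' for II, supporting them as a clade.
Only Haliis and Ichneus show the derived state '+' for III, supporting them as a clade.
Only Dromops and Telax show the derived state '+' for IV, supporting them as a clade.
V: derived state '+' in Theroma only — an autapomorphy, so it tells us nothing about relationships among taxa.
VI (derived state '+') is shared by Dromops, Haliis, Ichneus, Telana, and Telax — a synapomorphy uniting that clade.
Most parsimonious ingroup topology: ((((Ichneus,Haliis),Telana),(Dromops,Telax)),Theroma).
Theroma is sister to the clade containing all other ingroup taxa, so it is the earliest-diverging (most basal) ingroup lineage.

Theroma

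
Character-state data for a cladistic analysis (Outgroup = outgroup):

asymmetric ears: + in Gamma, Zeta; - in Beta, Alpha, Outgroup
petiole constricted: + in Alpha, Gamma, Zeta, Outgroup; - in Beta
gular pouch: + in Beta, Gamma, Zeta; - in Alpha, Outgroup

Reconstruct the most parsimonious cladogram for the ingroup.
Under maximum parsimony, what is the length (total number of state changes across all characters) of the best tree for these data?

3

Character polarity is set by the outgroup: the derived state is whichever differs from the outgroup's state, so for petiole constricted the derived state is '-', and for the remaining characters it is '+'.
Only Gamma and Zeta show the derived state '+' for asymmetric ears, supporting them as a clade.
petiole constricted: derived state '-' in Beta only — an autapomorphy, so it tells us nothing about relationships among taxa.
gular pouch (derived state '+') is shared by Beta, Gamma, and Zeta — a synapomorphy uniting that clade.
Most parsimonious ingroup topology: (((Gamma,Zeta),Beta),Alpha).
Changes per character on this tree: asymmetric ears: 1; petiole constricted: 1; gular pouch: 1.
Total = 3.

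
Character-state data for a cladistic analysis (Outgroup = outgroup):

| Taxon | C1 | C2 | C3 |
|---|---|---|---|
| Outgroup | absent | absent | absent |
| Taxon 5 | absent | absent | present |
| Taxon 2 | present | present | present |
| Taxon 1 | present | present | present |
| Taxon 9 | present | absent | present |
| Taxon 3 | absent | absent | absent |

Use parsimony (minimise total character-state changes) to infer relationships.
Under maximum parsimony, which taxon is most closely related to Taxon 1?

Taxon 2

The outgroup has state 'absent' for every character, so 'present' is the derived state throughout.
Only Taxon 1, Taxon 2, and Taxon 9 show the derived state 'present' for C1, supporting them as a clade.
C2 (derived state 'present') is shared by Taxon 1 and Taxon 2 — a synapomorphy uniting that clade.
C3 (derived state 'present') is shared by Taxon 1, Taxon 2, Taxon 5, and Taxon 9 — a synapomorphy uniting that clade.
Most parsimonious ingroup topology: ((Taxon 5,((Taxon 2,Taxon 1),Taxon 9)),Taxon 3).
Taxon 1 and Taxon 2 form a cherry on this tree, so they are sister taxa.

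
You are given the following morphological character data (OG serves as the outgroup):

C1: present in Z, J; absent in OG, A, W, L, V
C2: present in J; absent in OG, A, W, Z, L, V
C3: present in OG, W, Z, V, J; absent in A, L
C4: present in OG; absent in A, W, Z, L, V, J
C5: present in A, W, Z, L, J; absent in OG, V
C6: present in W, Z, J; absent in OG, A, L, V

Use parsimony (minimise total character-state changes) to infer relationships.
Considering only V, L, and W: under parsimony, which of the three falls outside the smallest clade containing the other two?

Character polarity is set by the outgroup: the derived state is whichever differs from the outgroup's state, so for C3, C4 the derived state is 'absent', and for the remaining characters it is 'present'.
Only J and Z show the derived state 'present' for C1, supporting them as a clade.
C2 (derived state 'present') is unique to J (autapomorphy; uninformative for grouping).
C3: derived state 'absent' in A and L only — synapomorphy for {A, L}.
C4 (derived state 'absent') is shared by all ingroup taxa — unites the whole ingroup.
Only A, J, L, W, and Z show the derived state 'present' for C5, supporting them as a clade.
C6: derived state 'present' in J, W, and Z only — synapomorphy for {J, W, Z}.
Most parsimonious ingroup topology: (((A,L),(W,(Z,J))),V).
W and L share a more recent common ancestor with each other than either does with V, so V is the least closely related of the three.

V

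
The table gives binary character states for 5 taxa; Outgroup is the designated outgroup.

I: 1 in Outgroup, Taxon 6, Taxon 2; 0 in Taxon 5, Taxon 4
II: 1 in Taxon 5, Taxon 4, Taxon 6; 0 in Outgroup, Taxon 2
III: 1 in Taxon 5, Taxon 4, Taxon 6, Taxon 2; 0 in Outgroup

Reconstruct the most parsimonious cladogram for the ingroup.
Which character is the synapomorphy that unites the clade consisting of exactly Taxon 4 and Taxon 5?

Character polarity is set by the outgroup: the derived state is whichever differs from the outgroup's state, so for I the derived state is '0', and for the remaining characters it is '1'.
I: derived state '0' in Taxon 4 and Taxon 5 only — synapomorphy for {Taxon 4, Taxon 5}.
II: derived state '1' in Taxon 4, Taxon 5, and Taxon 6 only — synapomorphy for {Taxon 4, Taxon 5, Taxon 6}.
All ingroup taxa share the derived state '1' for III; it defines the ingroup but does not resolve relationships within it.
Most parsimonious ingroup topology: (((Taxon 5,Taxon 4),Taxon 6),Taxon 2).
The clade {Taxon 4, Taxon 5} is supported by I: its derived state '0' occurs in exactly those taxa and in no other taxon (including the outgroup).

I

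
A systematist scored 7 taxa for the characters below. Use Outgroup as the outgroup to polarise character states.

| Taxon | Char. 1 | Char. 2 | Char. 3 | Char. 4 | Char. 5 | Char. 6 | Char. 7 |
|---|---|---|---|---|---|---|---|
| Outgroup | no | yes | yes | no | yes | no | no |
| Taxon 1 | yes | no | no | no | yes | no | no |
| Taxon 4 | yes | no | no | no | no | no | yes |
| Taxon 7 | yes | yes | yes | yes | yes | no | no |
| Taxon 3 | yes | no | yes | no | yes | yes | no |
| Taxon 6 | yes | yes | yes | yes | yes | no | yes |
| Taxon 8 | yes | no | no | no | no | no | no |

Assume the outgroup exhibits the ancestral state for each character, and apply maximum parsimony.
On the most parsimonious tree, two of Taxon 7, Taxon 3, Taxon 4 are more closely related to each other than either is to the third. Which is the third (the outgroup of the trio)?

Taxon 7

Character polarity is set by the outgroup: the derived state is whichever differs from the outgroup's state, so for Char. 2, Char. 3, Char. 5 the derived state is 'no', and for the remaining characters it is 'yes'.
All ingroup taxa share the derived state 'yes' for Char. 1; it defines the ingroup but does not resolve relationships within it.
Only Taxon 1, Taxon 3, Taxon 4, and Taxon 8 show the derived state 'no' for Char. 2, supporting them as a clade.
Only Taxon 1, Taxon 4, and Taxon 8 show the derived state 'no' for Char. 3, supporting them as a clade.
Only Taxon 6 and Taxon 7 show the derived state 'yes' for Char. 4, supporting them as a clade.
Char. 5 (derived state 'no') is shared by Taxon 4 and Taxon 8 — a synapomorphy uniting that clade.
Char. 6 (derived state 'yes') is unique to Taxon 3 (autapomorphy; uninformative for grouping).
Char. 7 (state 'yes') occurs in Taxon 4 and Taxon 6 but conflicts with the nesting implied by the other characters — most parsimoniously interpreted as homoplasy.
Most parsimonious ingroup topology: (((Taxon 1,(Taxon 4,Taxon 8)),Taxon 3),(Taxon 7,Taxon 6)).
Taxon 4 and Taxon 3 share a more recent common ancestor with each other than either does with Taxon 7, so Taxon 7 is the least closely related of the three.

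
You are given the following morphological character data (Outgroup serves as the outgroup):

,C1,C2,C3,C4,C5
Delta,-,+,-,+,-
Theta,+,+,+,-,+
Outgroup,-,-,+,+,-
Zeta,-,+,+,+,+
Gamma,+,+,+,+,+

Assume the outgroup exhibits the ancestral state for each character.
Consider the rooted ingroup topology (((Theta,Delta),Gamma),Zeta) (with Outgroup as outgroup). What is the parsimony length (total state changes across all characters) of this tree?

7

Map each character onto (((Theta,Delta),Gamma),Zeta) (rooted by Outgroup) and count the minimum state changes it requires (Fitch parsimony):
C1: 2; C2: 1; C3: 1; C4: 1; C5: 2.
Total tree length = 7.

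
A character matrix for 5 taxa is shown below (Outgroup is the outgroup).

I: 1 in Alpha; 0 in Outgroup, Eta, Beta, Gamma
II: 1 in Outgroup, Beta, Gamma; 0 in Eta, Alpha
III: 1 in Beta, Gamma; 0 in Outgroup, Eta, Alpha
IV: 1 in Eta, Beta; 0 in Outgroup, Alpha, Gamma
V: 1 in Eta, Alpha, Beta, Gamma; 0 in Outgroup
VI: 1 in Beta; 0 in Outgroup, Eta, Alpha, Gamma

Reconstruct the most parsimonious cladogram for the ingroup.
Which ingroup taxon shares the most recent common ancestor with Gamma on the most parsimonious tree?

Beta

Character polarity is set by the outgroup: the derived state is whichever differs from the outgroup's state, so for II the derived state is '0', and for the remaining characters it is '1'.
I (derived state '1') is unique to Alpha (autapomorphy; uninformative for grouping).
Only Alpha and Eta show the derived state '0' for II, supporting them as a clade.
III (derived state '1') is shared by Beta and Gamma — a synapomorphy uniting that clade.
IV groups Beta and Eta, which is incompatible with the clades supported by the remaining characters; treating it as convergent (homoplasy) costs fewer steps than any alternative tree.
V (derived state '1') is shared by all ingroup taxa — unites the whole ingroup.
VI (derived state '1') is unique to Beta (autapomorphy; uninformative for grouping).
Most parsimonious ingroup topology: ((Eta,Alpha),(Beta,Gamma)).
Gamma and Beta form a cherry on this tree, so they are sister taxa.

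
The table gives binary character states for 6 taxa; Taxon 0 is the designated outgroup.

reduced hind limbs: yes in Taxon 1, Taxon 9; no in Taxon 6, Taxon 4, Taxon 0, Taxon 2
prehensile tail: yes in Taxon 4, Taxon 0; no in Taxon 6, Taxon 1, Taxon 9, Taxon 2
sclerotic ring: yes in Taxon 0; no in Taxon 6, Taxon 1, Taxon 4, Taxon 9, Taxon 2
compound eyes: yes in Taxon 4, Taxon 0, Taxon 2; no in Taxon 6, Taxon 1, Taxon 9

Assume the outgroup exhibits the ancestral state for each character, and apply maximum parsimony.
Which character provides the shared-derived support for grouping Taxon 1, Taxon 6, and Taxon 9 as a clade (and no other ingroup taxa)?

Character polarity is set by the outgroup: the derived state is whichever differs from the outgroup's state, so for prehensile tail, sclerotic ring, compound eyes the derived state is 'no', and for the remaining characters it is 'yes'.
Only Taxon 1 and Taxon 9 show the derived state 'yes' for reduced hind limbs, supporting them as a clade.
prehensile tail (derived state 'no') is shared by Taxon 1, Taxon 2, Taxon 6, and Taxon 9 — a synapomorphy uniting that clade.
sclerotic ring (derived state 'no') is shared by all ingroup taxa — unites the whole ingroup.
compound eyes (derived state 'no') is shared by Taxon 1, Taxon 6, and Taxon 9 — a synapomorphy uniting that clade.
Most parsimonious ingroup topology: ((((Taxon 9,Taxon 1),Taxon 6),Taxon 2),Taxon 4).
The clade {Taxon 1, Taxon 6, Taxon 9} is supported by compound eyes: its derived state 'no' occurs in exactly those taxa and in no other taxon (including the outgroup).

compound eyes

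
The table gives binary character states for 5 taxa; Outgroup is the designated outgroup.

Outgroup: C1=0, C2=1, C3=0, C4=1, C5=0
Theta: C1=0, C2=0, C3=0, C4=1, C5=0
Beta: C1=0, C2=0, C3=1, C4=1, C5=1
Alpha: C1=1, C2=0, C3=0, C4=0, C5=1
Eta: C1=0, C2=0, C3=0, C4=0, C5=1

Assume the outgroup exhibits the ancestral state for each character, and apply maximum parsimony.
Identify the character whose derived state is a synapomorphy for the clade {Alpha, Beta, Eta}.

Character polarity is set by the outgroup: the derived state is whichever differs from the outgroup's state, so for C2, C4 the derived state is '0', and for the remaining characters it is '1'.
C1 (derived state '1') is unique to Alpha (autapomorphy; uninformative for grouping).
All ingroup taxa share the derived state '0' for C2; it defines the ingroup but does not resolve relationships within it.
C3 (derived state '1') is unique to Beta (autapomorphy; uninformative for grouping).
Only Alpha and Eta show the derived state '0' for C4, supporting them as a clade.
C5 (derived state '1') is shared by Alpha, Beta, and Eta — a synapomorphy uniting that clade.
Most parsimonious ingroup topology: (Theta,(Beta,(Alpha,Eta))).
The clade {Alpha, Beta, Eta} is supported by C5: its derived state '1' occurs in exactly those taxa and in no other taxon (including the outgroup).

C5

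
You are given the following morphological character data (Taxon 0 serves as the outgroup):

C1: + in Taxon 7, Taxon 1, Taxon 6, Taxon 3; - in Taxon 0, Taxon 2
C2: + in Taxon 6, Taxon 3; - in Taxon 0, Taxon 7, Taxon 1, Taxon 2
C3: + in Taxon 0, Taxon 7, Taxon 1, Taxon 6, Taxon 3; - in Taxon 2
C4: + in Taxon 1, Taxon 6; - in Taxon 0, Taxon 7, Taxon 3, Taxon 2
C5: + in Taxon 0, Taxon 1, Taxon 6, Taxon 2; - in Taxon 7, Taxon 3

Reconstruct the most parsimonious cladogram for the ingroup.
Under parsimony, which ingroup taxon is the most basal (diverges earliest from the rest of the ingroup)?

Character polarity is set by the outgroup: the derived state is whichever differs from the outgroup's state, so for C3, C5 the derived state is '-', and for the remaining characters it is '+'.
Only Taxon 1, Taxon 3, Taxon 6, and Taxon 7 show the derived state '+' for C1, supporting them as a clade.
C2 (state '+') occurs in Taxon 3 and Taxon 6 but conflicts with the nesting implied by the other characters — most parsimoniously interpreted as homoplasy.
C3 (derived state '-') is unique to Taxon 2 (autapomorphy; uninformative for grouping).
C4 (derived state '+') is shared by Taxon 1 and Taxon 6 — a synapomorphy uniting that clade.
C5: derived state '-' in Taxon 3 and Taxon 7 only — synapomorphy for {Taxon 3, Taxon 7}.
Most parsimonious ingroup topology: (((Taxon 7,Taxon 3),(Taxon 1,Taxon 6)),Taxon 2).
Taxon 2 is sister to the clade containing all other ingroup taxa, so it is the earliest-diverging (most basal) ingroup lineage.

Taxon 2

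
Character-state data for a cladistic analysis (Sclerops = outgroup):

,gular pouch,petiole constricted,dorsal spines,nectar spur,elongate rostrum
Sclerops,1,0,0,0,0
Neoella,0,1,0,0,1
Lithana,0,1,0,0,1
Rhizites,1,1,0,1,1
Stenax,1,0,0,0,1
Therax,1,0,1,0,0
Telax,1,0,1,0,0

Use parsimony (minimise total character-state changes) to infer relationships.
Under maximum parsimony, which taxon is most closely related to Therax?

Character polarity is set by the outgroup: the derived state is whichever differs from the outgroup's state, so for gular pouch the derived state is '0', and for the remaining characters it is '1'.
gular pouch: derived state '0' in Lithana and Neoella only — synapomorphy for {Lithana, Neoella}.
petiole constricted: derived state '1' in Lithana, Neoella, and Rhizites only — synapomorphy for {Lithana, Neoella, Rhizites}.
dorsal spines (derived state '1') is shared by Telax and Therax — a synapomorphy uniting that clade.
nectar spur (derived state '1') is unique to Rhizites (autapomorphy; uninformative for grouping).
elongate rostrum (derived state '1') is shared by Lithana, Neoella, Rhizites, and Stenax — a synapomorphy uniting that clade.
Most parsimonious ingroup topology: ((((Neoella,Lithana),Rhizites),Stenax),(Therax,Telax)).
Therax and Telax form a cherry on this tree, so they are sister taxa.

Telax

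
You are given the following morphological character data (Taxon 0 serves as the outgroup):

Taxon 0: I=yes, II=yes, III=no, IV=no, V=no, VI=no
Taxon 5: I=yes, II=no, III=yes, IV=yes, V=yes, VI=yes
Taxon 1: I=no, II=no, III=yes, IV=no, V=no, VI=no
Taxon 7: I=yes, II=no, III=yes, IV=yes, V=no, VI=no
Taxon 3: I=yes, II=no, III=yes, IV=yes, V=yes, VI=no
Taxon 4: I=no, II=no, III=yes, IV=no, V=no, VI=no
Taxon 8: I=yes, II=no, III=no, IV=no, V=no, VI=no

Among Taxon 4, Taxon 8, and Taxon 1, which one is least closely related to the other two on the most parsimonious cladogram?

Character polarity is set by the outgroup: the derived state is whichever differs from the outgroup's state, so for I, II the derived state is 'no', and for the remaining characters it is 'yes'.
I: derived state 'no' in Taxon 1 and Taxon 4 only — synapomorphy for {Taxon 1, Taxon 4}.
All ingroup taxa share the derived state 'no' for II; it defines the ingroup but does not resolve relationships within it.
III: derived state 'yes' in Taxon 1, Taxon 3, Taxon 4, Taxon 5, and Taxon 7 only — synapomorphy for {Taxon 1, Taxon 3, Taxon 4, Taxon 5, Taxon 7}.
IV (derived state 'yes') is shared by Taxon 3, Taxon 5, and Taxon 7 — a synapomorphy uniting that clade.
Only Taxon 3 and Taxon 5 show the derived state 'yes' for V, supporting them as a clade.
VI (derived state 'yes') is unique to Taxon 5 (autapomorphy; uninformative for grouping).
Most parsimonious ingroup topology: ((((Taxon 5,Taxon 3),Taxon 7),(Taxon 1,Taxon 4)),Taxon 8).
Taxon 1 and Taxon 4 share a more recent common ancestor with each other than either does with Taxon 8, so Taxon 8 is the least closely related of the three.

Taxon 8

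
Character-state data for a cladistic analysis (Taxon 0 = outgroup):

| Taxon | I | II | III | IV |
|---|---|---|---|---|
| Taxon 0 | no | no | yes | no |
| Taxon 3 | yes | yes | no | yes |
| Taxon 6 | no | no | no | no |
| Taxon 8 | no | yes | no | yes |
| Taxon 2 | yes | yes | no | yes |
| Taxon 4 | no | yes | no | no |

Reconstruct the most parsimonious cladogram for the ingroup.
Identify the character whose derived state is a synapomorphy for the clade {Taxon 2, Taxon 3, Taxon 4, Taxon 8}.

Character polarity is set by the outgroup: the derived state is whichever differs from the outgroup's state, so for III the derived state is 'no', and for the remaining characters it is 'yes'.
I (derived state 'yes') is shared by Taxon 2 and Taxon 3 — a synapomorphy uniting that clade.
Only Taxon 2, Taxon 3, Taxon 4, and Taxon 8 show the derived state 'yes' for II, supporting them as a clade.
III (derived state 'no') is shared by all ingroup taxa — unites the whole ingroup.
Only Taxon 2, Taxon 3, and Taxon 8 show the derived state 'yes' for IV, supporting them as a clade.
Most parsimonious ingroup topology: ((((Taxon 3,Taxon 2),Taxon 8),Taxon 4),Taxon 6).
The clade {Taxon 2, Taxon 3, Taxon 4, Taxon 8} is supported by II: its derived state 'yes' occurs in exactly those taxa and in no other taxon (including the outgroup).

II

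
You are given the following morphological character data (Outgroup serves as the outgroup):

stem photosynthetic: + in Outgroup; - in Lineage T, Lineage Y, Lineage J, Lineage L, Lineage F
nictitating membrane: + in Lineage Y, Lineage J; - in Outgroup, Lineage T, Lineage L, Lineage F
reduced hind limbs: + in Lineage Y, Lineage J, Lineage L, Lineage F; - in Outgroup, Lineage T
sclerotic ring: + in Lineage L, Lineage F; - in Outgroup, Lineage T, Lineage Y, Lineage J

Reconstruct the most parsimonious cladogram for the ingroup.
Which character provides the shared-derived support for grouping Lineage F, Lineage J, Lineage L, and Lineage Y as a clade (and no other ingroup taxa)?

reduced hind limbs

Character polarity is set by the outgroup: the derived state is whichever differs from the outgroup's state, so for stem photosynthetic the derived state is '-', and for the remaining characters it is '+'.
stem photosynthetic (derived state '-') is shared by all ingroup taxa — unites the whole ingroup.
nictitating membrane (derived state '+') is shared by Lineage J and Lineage Y — a synapomorphy uniting that clade.
reduced hind limbs (derived state '+') is shared by Lineage F, Lineage J, Lineage L, and Lineage Y — a synapomorphy uniting that clade.
Only Lineage F and Lineage L show the derived state '+' for sclerotic ring, supporting them as a clade.
Most parsimonious ingroup topology: (Lineage T,((Lineage Y,Lineage J),(Lineage L,Lineage F))).
The clade {Lineage F, Lineage J, Lineage L, Lineage Y} is supported by reduced hind limbs: its derived state '+' occurs in exactly those taxa and in no other taxon (including the outgroup).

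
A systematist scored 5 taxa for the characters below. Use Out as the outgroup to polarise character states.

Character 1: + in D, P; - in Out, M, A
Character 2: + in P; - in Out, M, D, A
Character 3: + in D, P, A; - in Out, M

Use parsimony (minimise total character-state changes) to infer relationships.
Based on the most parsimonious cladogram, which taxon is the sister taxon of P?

The outgroup has state '-' for every character, so '+' is the derived state throughout.
Character 1 (derived state '+') is shared by D and P — a synapomorphy uniting that clade.
Character 2 (derived state '+') is unique to P (autapomorphy; uninformative for grouping).
Character 3 (derived state '+') is shared by A, D, and P — a synapomorphy uniting that clade.
Most parsimonious ingroup topology: (M,((D,P),A)).
P and D form a cherry on this tree, so they are sister taxa.

D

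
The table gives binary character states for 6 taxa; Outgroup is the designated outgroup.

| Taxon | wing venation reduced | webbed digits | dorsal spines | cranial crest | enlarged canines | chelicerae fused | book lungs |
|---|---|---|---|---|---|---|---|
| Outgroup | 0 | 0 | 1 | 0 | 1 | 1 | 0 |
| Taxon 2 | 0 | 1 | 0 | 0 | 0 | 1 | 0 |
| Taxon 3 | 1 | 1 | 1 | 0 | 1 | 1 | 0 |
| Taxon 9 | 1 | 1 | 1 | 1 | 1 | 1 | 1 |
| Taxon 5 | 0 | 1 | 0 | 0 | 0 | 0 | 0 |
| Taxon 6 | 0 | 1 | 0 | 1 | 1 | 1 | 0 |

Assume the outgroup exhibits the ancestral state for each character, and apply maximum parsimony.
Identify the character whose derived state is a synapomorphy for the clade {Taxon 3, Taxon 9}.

Character polarity is set by the outgroup: the derived state is whichever differs from the outgroup's state, so for dorsal spines, enlarged canines, chelicerae fused the derived state is '0', and for the remaining characters it is '1'.
wing venation reduced: derived state '1' in Taxon 3 and Taxon 9 only — synapomorphy for {Taxon 3, Taxon 9}.
webbed digits (derived state '1') is shared by all ingroup taxa — unites the whole ingroup.
dorsal spines: derived state '0' in Taxon 2, Taxon 5, and Taxon 6 only — synapomorphy for {Taxon 2, Taxon 5, Taxon 6}.
cranial crest (state '1') occurs in Taxon 6 and Taxon 9 but conflicts with the nesting implied by the other characters — most parsimoniously interpreted as homoplasy.
enlarged canines (derived state '0') is shared by Taxon 2 and Taxon 5 — a synapomorphy uniting that clade.
chelicerae fused: derived state '0' in Taxon 5 only — an autapomorphy, so it tells us nothing about relationships among taxa.
book lungs (derived state '1') is unique to Taxon 9 (autapomorphy; uninformative for grouping).
Most parsimonious ingroup topology: (((Taxon 2,Taxon 5),Taxon 6),(Taxon 3,Taxon 9)).
The clade {Taxon 3, Taxon 9} is supported by wing venation reduced: its derived state '1' occurs in exactly those taxa and in no other taxon (including the outgroup).

wing venation reduced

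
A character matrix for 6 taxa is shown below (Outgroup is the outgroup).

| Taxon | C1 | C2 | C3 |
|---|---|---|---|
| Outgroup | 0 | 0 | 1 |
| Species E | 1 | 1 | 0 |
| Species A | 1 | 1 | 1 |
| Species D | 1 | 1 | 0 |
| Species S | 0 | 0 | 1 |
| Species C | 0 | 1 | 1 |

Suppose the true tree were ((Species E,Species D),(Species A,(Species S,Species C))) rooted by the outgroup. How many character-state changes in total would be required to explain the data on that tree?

5

Map each character onto ((Species E,Species D),(Species A,(Species S,Species C))) (rooted by Outgroup) and count the minimum state changes it requires (Fitch parsimony):
C1: 2; C2: 2; C3: 1.
Total tree length = 5.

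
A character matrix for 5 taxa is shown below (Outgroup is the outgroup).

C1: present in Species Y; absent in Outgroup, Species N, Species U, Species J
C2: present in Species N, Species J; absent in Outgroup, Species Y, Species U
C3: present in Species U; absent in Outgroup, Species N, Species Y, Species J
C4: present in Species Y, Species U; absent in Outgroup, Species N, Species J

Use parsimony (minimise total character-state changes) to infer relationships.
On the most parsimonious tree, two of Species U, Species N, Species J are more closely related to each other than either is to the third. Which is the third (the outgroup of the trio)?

The outgroup has state 'absent' for every character, so 'present' is the derived state throughout.
C1 (derived state 'present') is unique to Species Y (autapomorphy; uninformative for grouping).
C2: derived state 'present' in Species J and Species N only — synapomorphy for {Species J, Species N}.
C3: derived state 'present' in Species U only — an autapomorphy, so it tells us nothing about relationships among taxa.
Only Species U and Species Y show the derived state 'present' for C4, supporting them as a clade.
Most parsimonious ingroup topology: ((Species N,Species J),(Species Y,Species U)).
Species N and Species J share a more recent common ancestor with each other than either does with Species U, so Species U is the least closely related of the three.

Species U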